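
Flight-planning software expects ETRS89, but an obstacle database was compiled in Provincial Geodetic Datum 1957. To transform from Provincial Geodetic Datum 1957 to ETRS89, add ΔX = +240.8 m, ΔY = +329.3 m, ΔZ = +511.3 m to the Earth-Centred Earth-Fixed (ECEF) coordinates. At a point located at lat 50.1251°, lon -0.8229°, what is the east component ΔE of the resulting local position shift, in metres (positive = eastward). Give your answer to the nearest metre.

ΔE = 333 m

The local east axis at (φ, λ) is (−sin λ, cos λ, 0), so ΔE = −sin(-0.8229°)·240.8 + cos(-0.8229°)·329.3 = 332.72 m.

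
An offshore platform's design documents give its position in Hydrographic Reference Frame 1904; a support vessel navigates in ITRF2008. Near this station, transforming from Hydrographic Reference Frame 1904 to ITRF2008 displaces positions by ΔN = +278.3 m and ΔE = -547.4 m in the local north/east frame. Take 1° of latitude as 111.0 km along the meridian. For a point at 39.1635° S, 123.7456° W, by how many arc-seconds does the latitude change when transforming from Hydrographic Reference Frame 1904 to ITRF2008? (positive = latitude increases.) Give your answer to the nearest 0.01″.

1° of latitude = 111.0 km, so Δφ = 278.3 / 111000 = 0.0025072° = 9.026″.

Δφ = 9.03″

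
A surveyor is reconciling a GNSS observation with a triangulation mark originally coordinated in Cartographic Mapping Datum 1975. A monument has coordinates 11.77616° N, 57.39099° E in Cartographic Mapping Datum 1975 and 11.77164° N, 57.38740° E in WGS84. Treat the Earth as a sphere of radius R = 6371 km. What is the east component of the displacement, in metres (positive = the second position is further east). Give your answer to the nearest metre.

ΔE = -391 m

Δφ = 11.77164° − 11.77616° = -0.00452°; Δλ = 57.38740° − 57.39099° = -0.00359°.
1° along a meridian = πR/180 = 111195 m.
ΔN = Δφ × 111195 = -502.6 m; ΔE = Δλ × 111195 × cos(11.77616°) = -0.00359 × 111195 × 0.978952 = -390.8 m.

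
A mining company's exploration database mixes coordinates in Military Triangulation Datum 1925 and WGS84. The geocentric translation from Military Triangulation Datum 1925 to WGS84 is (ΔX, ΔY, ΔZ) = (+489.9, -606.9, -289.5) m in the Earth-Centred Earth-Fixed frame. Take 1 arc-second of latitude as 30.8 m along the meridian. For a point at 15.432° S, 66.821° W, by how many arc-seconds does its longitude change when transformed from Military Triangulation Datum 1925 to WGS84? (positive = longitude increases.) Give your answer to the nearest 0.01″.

Δλ = 7.12″

sin φ = -0.266095, cos φ = 0.963947, sin λ = -0.919280, cos λ = 0.393605.
East component: ΔE = −sin λ·ΔX + cos λ·ΔY = −(-0.919280)(489.9) + (0.393605)(-606.9) = 211.48 m.
1° of latitude spans 3600 × 30.80 = 110880 m; at latitude φ, 1° of longitude spans that × cos φ = 106882.4 m, so Δλ = 211.48 / 106882.4 × 3600 = 7.123″.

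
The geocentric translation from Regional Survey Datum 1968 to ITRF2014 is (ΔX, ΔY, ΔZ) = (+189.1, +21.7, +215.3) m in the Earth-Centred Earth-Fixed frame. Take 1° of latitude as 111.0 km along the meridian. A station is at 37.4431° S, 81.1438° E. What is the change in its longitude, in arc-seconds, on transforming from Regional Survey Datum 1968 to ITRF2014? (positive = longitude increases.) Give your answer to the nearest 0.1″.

Δλ = -7.5″

sin φ = -0.607973, cos φ = 0.793958, sin λ = 0.988078, cos λ = 0.153955.
East component: ΔE = −sin λ·ΔX + cos λ·ΔY = −(0.988078)(189.1) + (0.153955)(21.7) = -183.50 m.
1° of latitude spans 111000 m; at latitude φ, 1° of longitude spans that × cos φ = 88129.3 m, so Δλ = -183.50 / 88129.3 × 3600 = -7.496″.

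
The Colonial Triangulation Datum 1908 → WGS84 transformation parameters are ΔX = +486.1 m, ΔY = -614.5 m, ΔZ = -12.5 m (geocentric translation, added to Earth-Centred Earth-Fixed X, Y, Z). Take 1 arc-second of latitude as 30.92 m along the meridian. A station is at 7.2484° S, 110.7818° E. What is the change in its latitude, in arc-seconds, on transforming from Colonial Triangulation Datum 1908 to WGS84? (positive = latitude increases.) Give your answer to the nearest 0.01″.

sin φ = -0.126171, cos φ = 0.992008, sin λ = 0.934938, cos λ = -0.354810.
North component: ΔN = −sin φ cos λ·ΔX − sin φ sin λ·ΔY + cos φ·ΔZ = −(-0.126171)(-0.354810)(486.1) − (-0.126171)(0.934938)(-614.5) + (0.992008)(-12.5) = -106.65 m.
1° of latitude spans 3600 × 30.92 = 111312 m, so Δφ = -106.65 / 111312 × 3600 = -3.449″.

Δφ = -3.45″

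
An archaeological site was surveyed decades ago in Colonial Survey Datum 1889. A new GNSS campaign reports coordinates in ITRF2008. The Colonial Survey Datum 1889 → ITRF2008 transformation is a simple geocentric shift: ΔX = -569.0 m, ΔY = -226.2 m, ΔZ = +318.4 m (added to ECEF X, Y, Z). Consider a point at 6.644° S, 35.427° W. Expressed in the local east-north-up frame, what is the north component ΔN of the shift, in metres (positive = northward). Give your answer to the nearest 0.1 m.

The local north axis is (−sin φ cos λ, −sin φ sin λ, cos φ), giving ΔN = -53.645 + 15.171 + 316.262 = 277.79 m.

ΔN = 277.8 m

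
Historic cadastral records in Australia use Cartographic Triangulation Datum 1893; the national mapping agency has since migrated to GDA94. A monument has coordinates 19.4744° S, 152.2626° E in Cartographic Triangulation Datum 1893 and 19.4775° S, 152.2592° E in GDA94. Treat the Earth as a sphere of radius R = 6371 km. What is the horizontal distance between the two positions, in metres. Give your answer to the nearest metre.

496 m

Δφ = -19.4775° − -19.4744° = -0.0031°; Δλ = 152.2592° − 152.2626° = -0.0034°.
1° along a meridian = πR/180 = 111195 m.
ΔN = Δφ × 111195 = -344.7 m; ΔE = Δλ × 111195 × cos(-19.4744°) = -0.0034 × 111195 × 0.942791 = -356.4 m.
Distance = √(ΔE² + ΔN²) = √((-356.4)² + (-344.7)²) = 495.8 m.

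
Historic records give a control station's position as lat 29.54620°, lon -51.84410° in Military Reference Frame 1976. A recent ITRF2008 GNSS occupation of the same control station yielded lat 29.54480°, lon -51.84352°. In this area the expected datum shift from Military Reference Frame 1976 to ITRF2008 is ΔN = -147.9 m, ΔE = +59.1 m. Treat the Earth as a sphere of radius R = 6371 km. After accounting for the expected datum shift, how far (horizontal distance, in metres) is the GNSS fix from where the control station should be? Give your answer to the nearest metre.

Observed coordinate differences: Δφ = -0.00140°, Δλ = +0.00058°.
Converting to metres (1° lat = 111195 m, cos φ = 0.869958): observed ΔN = -155.7 m, observed ΔE = 56.1 m.
Subtracting the expected shift leaves a residual of -155.7 − (-147.9) = -7.8 m north and 56.1 − (59.1) = -3.0 m east.
Residual distance = √((-7.8)² + (-3.0)²) = 8.3 m.

8 m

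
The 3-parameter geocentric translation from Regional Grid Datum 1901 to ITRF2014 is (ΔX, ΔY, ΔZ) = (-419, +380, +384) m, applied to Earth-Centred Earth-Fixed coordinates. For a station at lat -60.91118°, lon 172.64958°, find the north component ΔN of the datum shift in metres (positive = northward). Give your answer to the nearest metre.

ΔN = 592 m

The local north axis is (−sin φ cos λ, −sin φ sin λ, cos φ), giving ΔN = 363.141 + 42.484 + 186.687 = 592.31 m.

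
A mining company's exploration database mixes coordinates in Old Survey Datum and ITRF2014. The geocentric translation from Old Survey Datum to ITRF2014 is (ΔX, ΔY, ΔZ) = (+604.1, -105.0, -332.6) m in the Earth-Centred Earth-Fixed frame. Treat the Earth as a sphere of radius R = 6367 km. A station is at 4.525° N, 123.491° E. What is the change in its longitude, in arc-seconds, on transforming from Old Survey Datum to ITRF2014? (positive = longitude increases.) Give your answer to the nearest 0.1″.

sin φ = 0.078894, cos φ = 0.996883, sin λ = 0.833973, cos λ = -0.551806.
East component: ΔE = −sin λ·ΔX + cos λ·ΔY = −(0.833973)(604.1) + (-0.551806)(-105.0) = -445.86 m.
1° of latitude spans πR/180 = 111125 m; at latitude φ, 1° of longitude spans that × cos φ = 110778.7 m, so Δλ = -445.86 / 110778.7 × 3600 = -14.489″.

Δλ = -14.5″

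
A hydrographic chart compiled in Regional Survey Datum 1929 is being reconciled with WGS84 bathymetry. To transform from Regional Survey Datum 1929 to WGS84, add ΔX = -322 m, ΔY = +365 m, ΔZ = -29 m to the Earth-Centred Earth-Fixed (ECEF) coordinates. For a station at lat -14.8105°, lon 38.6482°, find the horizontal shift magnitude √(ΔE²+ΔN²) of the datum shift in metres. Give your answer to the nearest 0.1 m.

487.4 m

At φ = -14.8105°, λ = 38.6482°: sin φ = -0.255623, cos φ = 0.966777, sin λ = 0.624537, cos λ = 0.780995.
ΔE = −sin λ·ΔX + cos λ·ΔY = −(0.624537)·(-322) + (0.780995)·(365) = 486.16 m.
ΔN = −sin φ cos λ·ΔX − sin φ sin λ·ΔY + cos φ·ΔZ = −(-0.255623)(0.780995)(-322) − (-0.255623)(0.624537)(365) + (0.966777)(-29) = -34.05 m.
Horizontal magnitude = √(ΔE² + ΔN²) = √(486.16² + (-34.05)²) = 487.36 m.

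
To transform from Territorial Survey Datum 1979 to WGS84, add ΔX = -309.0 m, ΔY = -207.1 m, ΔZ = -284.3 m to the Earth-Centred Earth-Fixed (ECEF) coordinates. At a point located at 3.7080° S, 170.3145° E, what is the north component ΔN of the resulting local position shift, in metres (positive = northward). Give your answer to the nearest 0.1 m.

At φ = -3.7080°, λ = 170.3145°: sin φ = -0.064672, cos φ = 0.997907, sin λ = 0.168240, cos λ = -0.985746.
ΔN = −sin φ cos λ·ΔX − sin φ sin λ·ΔY + cos φ·ΔZ = −(-0.064672)(-0.985746)(-309.0) − (-0.064672)(0.168240)(-207.1) + (0.997907)(-284.3) = -266.26 m.

ΔN = -266.3 m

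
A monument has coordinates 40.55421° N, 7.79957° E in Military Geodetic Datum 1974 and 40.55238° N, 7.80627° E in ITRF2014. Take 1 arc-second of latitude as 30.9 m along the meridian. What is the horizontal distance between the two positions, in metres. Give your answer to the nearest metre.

602 m

Δφ = 40.55238° − 40.55421° = -0.00183°; Δλ = 7.80627° − 7.79957° = +0.00670°.
1° of latitude = 3600 × 30.90 = 111240 m.
ΔN = Δφ × 111240 = -203.6 m; ΔE = Δλ × 111240 × cos(40.55421°) = +0.00670 × 111240 × 0.759791 = 566.3 m.
Distance = √(ΔE² + ΔN²) = √(566.3² + (-203.6)²) = 601.8 m.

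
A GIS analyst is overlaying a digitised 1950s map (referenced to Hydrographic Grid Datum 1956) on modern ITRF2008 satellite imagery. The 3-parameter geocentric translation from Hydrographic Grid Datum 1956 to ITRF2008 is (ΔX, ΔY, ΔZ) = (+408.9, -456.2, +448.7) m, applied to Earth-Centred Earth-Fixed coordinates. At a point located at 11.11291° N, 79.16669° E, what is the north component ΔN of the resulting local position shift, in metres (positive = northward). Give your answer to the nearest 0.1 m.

ΔN = 511.8 m

The local north axis is (−sin φ cos λ, −sin φ sin λ, cos φ), giving ΔN = -14.813 + 86.362 + 440.287 = 511.84 m.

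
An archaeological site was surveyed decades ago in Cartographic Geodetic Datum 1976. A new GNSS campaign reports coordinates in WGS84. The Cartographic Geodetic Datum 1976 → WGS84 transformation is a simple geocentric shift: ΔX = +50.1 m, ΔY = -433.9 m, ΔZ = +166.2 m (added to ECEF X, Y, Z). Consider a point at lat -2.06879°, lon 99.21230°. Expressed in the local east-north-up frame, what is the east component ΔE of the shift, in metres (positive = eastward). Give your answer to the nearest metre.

ΔE = 20 m

At φ = -2.06879°, λ = 99.21230°: sin φ = -0.036099, cos φ = 0.999348, sin λ = 0.987102, cos λ = -0.160093.
ΔE = −sin λ·ΔX + cos λ·ΔY = −(0.987102)·(50.1) + (-0.160093)·(-433.9) = 20.01 m.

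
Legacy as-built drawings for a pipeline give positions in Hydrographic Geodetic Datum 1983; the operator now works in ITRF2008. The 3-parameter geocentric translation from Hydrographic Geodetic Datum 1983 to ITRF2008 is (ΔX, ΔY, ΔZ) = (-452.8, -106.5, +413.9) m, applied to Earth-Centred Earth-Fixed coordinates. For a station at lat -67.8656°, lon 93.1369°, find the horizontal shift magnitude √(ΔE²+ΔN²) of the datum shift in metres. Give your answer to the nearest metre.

465 m

At φ = -67.8656°, λ = 93.1369°: sin φ = -0.926303, cos φ = 0.376780, sin λ = 0.998502, cos λ = -0.054722.
ΔE = −sin λ·ΔX + cos λ·ΔY = −(0.998502)·(-452.8) + (-0.054722)·(-106.5) = 457.95 m.
ΔN = −sin φ cos λ·ΔX − sin φ sin λ·ΔY + cos φ·ΔZ = −(-0.926303)(-0.054722)(-452.8) − (-0.926303)(0.998502)(-106.5) + (0.376780)(413.9) = 80.40 m.
Horizontal magnitude = √(ΔE² + ΔN²) = √(457.95² + 80.40²) = 464.95 m.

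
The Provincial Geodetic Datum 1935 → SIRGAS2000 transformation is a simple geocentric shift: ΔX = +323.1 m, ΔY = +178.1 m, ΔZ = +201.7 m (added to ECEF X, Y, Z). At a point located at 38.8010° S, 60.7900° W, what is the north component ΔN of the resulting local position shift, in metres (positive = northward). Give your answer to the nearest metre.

At φ = -38.8010°, λ = -60.7900°: sin φ = -0.626617, cos φ = 0.779327, sin λ = -0.872837, cos λ = 0.488012.
ΔN = −sin φ cos λ·ΔX − sin φ sin λ·ΔY + cos φ·ΔZ = −(-0.626617)(0.488012)(323.1) − (-0.626617)(-0.872837)(178.1) + (0.779327)(201.7) = 158.58 m.

ΔN = 159 m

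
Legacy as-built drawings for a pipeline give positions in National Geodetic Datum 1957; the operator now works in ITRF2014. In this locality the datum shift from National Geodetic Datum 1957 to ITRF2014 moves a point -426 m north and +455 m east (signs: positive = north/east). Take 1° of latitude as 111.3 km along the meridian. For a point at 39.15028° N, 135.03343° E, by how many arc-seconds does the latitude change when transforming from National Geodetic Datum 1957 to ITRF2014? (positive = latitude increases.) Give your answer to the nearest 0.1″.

1° of latitude = 111.3 km, so Δφ = -426.0 / 111300 = -0.0038275° = -13.779″.

Δφ = -13.8″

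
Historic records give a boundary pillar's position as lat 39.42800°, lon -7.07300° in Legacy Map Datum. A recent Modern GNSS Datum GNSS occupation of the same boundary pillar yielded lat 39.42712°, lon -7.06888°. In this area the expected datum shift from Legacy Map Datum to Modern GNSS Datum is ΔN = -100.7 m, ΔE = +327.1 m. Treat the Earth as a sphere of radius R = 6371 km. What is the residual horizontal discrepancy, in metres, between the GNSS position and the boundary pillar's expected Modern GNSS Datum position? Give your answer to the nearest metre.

Observed coordinate differences: Δφ = -0.00088°, Δλ = +0.00412°.
Converting to metres (1° lat = 111195 m, cos φ = 0.772423): observed ΔN = -97.9 m, observed ΔE = 353.9 m.
Subtracting the expected shift leaves a residual of -97.9 − (-100.7) = 2.8 m north and 353.9 − (327.1) = 26.8 m east.
Residual distance = √(2.8² + 26.8²) = 26.9 m.

27 m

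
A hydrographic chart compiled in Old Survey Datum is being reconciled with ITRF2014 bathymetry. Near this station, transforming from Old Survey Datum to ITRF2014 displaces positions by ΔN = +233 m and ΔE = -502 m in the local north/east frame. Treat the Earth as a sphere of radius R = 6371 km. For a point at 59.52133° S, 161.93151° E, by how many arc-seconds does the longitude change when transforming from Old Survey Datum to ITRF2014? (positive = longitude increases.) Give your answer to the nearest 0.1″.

At latitude -59.52133°, cos φ = 0.507218.
One radian of longitude at latitude φ spans R cos φ, so Δλ = ΔE / (R cos φ) = -502.0 / (6371000 × 0.507218) = -1.5535e-04 rad = -32.043″.

Δλ = -32.0″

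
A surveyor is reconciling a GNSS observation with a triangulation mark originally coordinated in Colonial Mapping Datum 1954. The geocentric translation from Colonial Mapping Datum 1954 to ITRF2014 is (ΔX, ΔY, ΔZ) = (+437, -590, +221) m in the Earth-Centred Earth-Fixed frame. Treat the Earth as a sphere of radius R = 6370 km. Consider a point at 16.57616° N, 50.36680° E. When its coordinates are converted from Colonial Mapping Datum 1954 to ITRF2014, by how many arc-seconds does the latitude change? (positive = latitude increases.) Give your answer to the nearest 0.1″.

Δφ = 8.5″

sin φ = 0.285290, cos φ = 0.958441, sin λ = 0.770144, cos λ = 0.637870.
North component: ΔN = −sin φ cos λ·ΔX − sin φ sin λ·ΔY + cos φ·ΔZ = −(0.285290)(0.637870)(437) − (0.285290)(0.770144)(-590) + (0.958441)(221) = 261.92 m.
1° of latitude spans πR/180 = 111177 m, so Δφ = 261.92 / 111177 × 3600 = 8.481″.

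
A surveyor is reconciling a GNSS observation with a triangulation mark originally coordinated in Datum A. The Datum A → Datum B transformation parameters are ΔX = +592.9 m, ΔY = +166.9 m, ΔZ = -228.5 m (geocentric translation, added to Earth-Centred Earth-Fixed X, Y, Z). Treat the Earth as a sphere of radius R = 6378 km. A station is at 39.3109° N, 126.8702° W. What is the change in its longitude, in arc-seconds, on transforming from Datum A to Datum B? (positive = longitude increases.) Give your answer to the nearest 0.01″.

sin φ = 0.633528, cos φ = 0.773720, sin λ = -0.799997, cos λ = -0.600004.
East component: ΔE = −sin λ·ΔX + cos λ·ΔY = −(-0.799997)(592.9) + (-0.600004)(166.9) = 374.18 m.
1° of latitude spans πR/180 = 111317 m; at latitude φ, 1° of longitude spans that × cos φ = 86128.2 m, so Δλ = 374.18 / 86128.2 × 3600 = 15.640″.

Δλ = 15.64″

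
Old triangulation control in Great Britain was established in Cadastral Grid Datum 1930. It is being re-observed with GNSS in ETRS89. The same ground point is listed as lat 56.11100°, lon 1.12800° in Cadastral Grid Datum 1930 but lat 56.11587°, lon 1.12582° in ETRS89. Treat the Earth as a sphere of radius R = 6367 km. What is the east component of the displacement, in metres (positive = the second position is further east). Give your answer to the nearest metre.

ΔE = -135 m

Δφ = 56.11587° − 56.11100° = +0.00487°; Δλ = 1.12582° − 1.12800° = -0.00218°.
1° along a meridian = πR/180 = 111125 m.
ΔN = Δφ × 111125 = 541.2 m; ΔE = Δλ × 111125 × cos(56.11100°) = -0.00218 × 111125 × 0.557586 = -135.1 m.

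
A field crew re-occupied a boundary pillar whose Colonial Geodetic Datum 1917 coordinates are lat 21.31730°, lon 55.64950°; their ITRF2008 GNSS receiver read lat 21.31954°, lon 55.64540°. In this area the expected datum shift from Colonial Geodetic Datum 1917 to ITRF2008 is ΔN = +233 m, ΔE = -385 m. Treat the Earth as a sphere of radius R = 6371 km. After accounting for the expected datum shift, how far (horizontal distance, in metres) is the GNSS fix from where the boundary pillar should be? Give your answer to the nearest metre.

Observed coordinate differences: Δφ = +0.00224°, Δλ = -0.00410°.
Converting to metres (1° lat = 111195 m, cos φ = 0.931582): observed ΔN = 249.1 m, observed ΔE = -424.7 m.
Subtracting the expected shift leaves a residual of 249.1 − (233) = 16.1 m north and -424.7 − (-385) = -39.7 m east.
Residual distance = √(16.1² + (-39.7)²) = 42.8 m.

43 m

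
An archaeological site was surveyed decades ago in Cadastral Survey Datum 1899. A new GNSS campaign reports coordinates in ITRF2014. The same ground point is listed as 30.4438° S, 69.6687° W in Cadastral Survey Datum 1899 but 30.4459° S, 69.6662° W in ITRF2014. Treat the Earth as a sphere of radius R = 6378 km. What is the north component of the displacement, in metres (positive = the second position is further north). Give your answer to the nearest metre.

Δφ = -30.4459° − -30.4438° = -0.0021°; Δλ = -69.6662° − -69.6687° = +0.0025°.
1° along a meridian = πR/180 = 111317 m.
ΔN = Δφ × 111317 = -233.8 m; ΔE = Δλ × 111317 × cos(-30.4438°) = +0.0025 × 111317 × 0.862127 = 239.9 m.

ΔN = -234 m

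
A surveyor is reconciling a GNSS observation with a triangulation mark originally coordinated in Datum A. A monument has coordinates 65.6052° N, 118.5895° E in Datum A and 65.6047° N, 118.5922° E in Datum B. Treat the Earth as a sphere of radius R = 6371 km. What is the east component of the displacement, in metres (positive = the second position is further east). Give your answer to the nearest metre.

Δφ = 65.6047° − 65.6052° = -0.0005°; Δλ = 118.5922° − 118.5895° = +0.0027°.
1° along a meridian = πR/180 = 111195 m.
ΔN = Δφ × 111195 = -55.6 m; ΔE = Δλ × 111195 × cos(65.6052°) = +0.0027 × 111195 × 0.413022 = 124.0 m.

ΔE = 124 m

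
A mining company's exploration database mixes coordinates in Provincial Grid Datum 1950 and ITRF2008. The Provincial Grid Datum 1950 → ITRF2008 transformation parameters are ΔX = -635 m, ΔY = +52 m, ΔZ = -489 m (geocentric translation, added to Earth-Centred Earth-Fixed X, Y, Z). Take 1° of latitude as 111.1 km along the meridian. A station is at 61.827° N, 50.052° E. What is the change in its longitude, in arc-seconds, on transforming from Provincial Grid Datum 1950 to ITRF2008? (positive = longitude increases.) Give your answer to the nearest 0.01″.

sin φ = 0.881526, cos φ = 0.472135, sin λ = 0.766628, cos λ = 0.642092.
East component: ΔE = −sin λ·ΔX + cos λ·ΔY = −(0.766628)(-635) + (0.642092)(52) = 520.20 m.
1° of latitude spans 111100 m; at latitude φ, 1° of longitude spans that × cos φ = 52454.2 m, so Δλ = 520.20 / 52454.2 × 3600 = 35.702″.

Δλ = 35.70″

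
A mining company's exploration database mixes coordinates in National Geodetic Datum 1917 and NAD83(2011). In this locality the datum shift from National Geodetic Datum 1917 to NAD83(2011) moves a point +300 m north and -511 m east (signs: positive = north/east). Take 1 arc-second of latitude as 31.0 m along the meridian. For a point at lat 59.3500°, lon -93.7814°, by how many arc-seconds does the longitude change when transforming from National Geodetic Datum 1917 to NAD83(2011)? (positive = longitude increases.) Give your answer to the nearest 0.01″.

At latitude 59.3500°, cos φ = 0.509792.
1″ of longitude at this latitude = 31.00 × cos φ = 15.8036 m, so Δλ = -511.0 / 15.8036 = -32.334″.

Δλ = -32.33″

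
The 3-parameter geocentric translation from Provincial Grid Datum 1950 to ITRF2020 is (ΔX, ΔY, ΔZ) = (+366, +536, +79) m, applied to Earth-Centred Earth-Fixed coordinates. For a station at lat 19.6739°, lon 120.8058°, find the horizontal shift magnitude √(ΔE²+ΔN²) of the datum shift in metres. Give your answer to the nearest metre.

The local east axis at (φ, λ) is (−sin λ, cos λ, 0), so ΔE = −sin(120.8058°)·366 + cos(120.8058°)·536 = -588.86 m.
The local north axis is (−sin φ cos λ, −sin φ sin λ, cos φ), giving ΔN = 63.105 − 154.993 + 74.388 = -17.50 m.
Horizontal magnitude = √(ΔE² + ΔN²) = √((-588.86)² + (-17.50)²) = 589.12 m.

589 m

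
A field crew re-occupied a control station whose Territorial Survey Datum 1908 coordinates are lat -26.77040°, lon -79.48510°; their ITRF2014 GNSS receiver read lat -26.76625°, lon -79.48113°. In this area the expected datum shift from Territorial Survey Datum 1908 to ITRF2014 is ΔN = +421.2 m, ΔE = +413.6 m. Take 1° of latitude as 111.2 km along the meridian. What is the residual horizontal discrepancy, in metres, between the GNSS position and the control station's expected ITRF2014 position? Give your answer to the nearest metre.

45 m

Observed coordinate differences: Δφ = +0.00415°, Δλ = +0.00397°.
Converting to metres (1° lat = 111200 m, cos φ = 0.892819): observed ΔN = 461.5 m, observed ΔE = 394.1 m.
Subtracting the expected shift leaves a residual of 461.5 − (421.2) = 40.3 m north and 394.1 − (413.6) = -19.5 m east.
Residual distance = √(40.3² + (-19.5)²) = 44.7 m.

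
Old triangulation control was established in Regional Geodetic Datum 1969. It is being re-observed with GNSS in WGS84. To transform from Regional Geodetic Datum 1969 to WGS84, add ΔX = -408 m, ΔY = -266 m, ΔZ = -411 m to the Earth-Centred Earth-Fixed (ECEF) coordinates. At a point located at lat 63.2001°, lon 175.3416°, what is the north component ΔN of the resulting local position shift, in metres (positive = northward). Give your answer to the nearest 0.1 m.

ΔN = -529.0 m

At φ = 63.2001°, λ = 175.3416°: sin φ = 0.892587, cos φ = 0.450876, sin λ = 0.081215, cos λ = -0.996697.
ΔN = −sin φ cos λ·ΔX − sin φ sin λ·ΔY + cos φ·ΔZ = −(0.892587)(-0.996697)(-408) − (0.892587)(0.081215)(-266) + (0.450876)(-411) = -529.00 m.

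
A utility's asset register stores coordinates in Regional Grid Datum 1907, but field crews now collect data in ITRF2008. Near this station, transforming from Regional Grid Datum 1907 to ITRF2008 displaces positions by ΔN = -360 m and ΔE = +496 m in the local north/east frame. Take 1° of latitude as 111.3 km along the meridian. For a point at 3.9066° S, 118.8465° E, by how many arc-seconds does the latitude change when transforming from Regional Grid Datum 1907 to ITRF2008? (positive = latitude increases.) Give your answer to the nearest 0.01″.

Δφ = -11.64″

1° of latitude = 111.3 km, so Δφ = -360.0 / 111300 = -0.0032345° = -11.644″.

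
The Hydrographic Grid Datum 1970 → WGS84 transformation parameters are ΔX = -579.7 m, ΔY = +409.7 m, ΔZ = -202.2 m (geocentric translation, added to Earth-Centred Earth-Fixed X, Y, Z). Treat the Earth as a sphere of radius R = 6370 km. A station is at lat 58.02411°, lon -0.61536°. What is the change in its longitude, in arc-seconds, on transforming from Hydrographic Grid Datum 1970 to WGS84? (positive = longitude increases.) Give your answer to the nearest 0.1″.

Δλ = 24.7″

sin φ = 0.848271, cos φ = 0.529562, sin λ = -0.010740, cos λ = 0.999942.
East component: ΔE = −sin λ·ΔX + cos λ·ΔY = −(-0.010740)(-579.7) + (0.999942)(409.7) = 403.45 m.
1° of latitude spans πR/180 = 111177 m; at latitude φ, 1° of longitude spans that × cos φ = 58875.4 m, so Δλ = 403.45 / 58875.4 × 3600 = 24.669″.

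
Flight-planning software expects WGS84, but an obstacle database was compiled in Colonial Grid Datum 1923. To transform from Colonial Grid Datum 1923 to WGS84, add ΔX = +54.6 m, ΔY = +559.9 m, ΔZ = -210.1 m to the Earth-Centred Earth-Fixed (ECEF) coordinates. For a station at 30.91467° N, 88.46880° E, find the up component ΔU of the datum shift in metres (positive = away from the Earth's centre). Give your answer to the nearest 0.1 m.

ΔU = 373.5 m

At φ = 30.91467°, λ = 88.46880°: sin φ = 0.513761, cos φ = 0.857933, sin λ = 0.999643, cos λ = 0.026721.
ΔU = cos φ cos λ·ΔX + cos φ sin λ·ΔY + sin φ·ΔZ = (0.857933)(0.026721)(54.6) + (0.857933)(0.999643)(559.9) + (0.513761)(-210.1) = 373.50 m.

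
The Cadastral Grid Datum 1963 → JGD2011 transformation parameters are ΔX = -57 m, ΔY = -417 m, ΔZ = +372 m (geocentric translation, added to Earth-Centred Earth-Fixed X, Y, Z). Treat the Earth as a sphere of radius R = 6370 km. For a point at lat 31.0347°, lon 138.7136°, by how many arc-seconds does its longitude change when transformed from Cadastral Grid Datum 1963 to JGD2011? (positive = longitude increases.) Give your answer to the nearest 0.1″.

sin φ = 0.515557, cos φ = 0.856855, sin λ = 0.659823, cos λ = -0.751421.
East component: ΔE = −sin λ·ΔX + cos λ·ΔY = −(0.659823)(-57) + (-0.751421)(-417) = 350.95 m.
1° of latitude spans πR/180 = 111177 m; at latitude φ, 1° of longitude spans that × cos φ = 95263.0 m, so Δλ = 350.95 / 95263.0 × 3600 = 13.263″.

Δλ = 13.3″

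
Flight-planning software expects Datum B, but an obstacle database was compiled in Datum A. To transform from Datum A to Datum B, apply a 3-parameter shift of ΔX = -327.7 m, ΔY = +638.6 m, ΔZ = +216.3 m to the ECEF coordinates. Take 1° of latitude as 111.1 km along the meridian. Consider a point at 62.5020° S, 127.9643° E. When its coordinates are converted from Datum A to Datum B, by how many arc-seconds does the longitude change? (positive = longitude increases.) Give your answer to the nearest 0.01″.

sin φ = -0.887027, cos φ = 0.461718, sin λ = 0.788394, cos λ = -0.615170.
East component: ΔE = −sin λ·ΔX + cos λ·ΔY = −(0.788394)(-327.7) + (-0.615170)(638.6) = -134.49 m.
1° of latitude spans 111100 m; at latitude φ, 1° of longitude spans that × cos φ = 51296.8 m, so Δλ = -134.49 / 51296.8 × 3600 = -9.439″.

Δλ = -9.44″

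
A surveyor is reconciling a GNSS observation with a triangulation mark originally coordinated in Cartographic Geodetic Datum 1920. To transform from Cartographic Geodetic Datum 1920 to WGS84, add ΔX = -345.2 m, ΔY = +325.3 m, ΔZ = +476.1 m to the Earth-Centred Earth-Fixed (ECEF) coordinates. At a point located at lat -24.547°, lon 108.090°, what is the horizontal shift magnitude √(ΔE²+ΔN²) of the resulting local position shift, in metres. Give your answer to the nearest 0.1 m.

At φ = -24.547°, λ = 108.090°: sin φ = -0.415440, cos φ = 0.909621, sin λ = 0.950570, cos λ = -0.310511.
ΔE = −sin λ·ΔX + cos λ·ΔY = −(0.950570)·(-345.2) + (-0.310511)·(325.3) = 227.13 m.
ΔN = −sin φ cos λ·ΔX − sin φ sin λ·ΔY + cos φ·ΔZ = −(-0.415440)(-0.310511)(-345.2) − (-0.415440)(0.950570)(325.3) + (0.909621)(476.1) = 606.06 m.
Horizontal magnitude = √(ΔE² + ΔN²) = √(227.13² + 606.06²) = 647.22 m.

647.2 m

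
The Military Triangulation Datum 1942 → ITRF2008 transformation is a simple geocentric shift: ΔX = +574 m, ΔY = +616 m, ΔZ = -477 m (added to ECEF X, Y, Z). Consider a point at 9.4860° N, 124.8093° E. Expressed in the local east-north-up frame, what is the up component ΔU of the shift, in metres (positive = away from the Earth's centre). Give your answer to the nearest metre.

The local up (radial) axis is (cos φ cos λ, cos φ sin λ, sin φ), giving ΔU = -323.186 + 498.855 − 78.613 = 97.06 m.

ΔU = 97 m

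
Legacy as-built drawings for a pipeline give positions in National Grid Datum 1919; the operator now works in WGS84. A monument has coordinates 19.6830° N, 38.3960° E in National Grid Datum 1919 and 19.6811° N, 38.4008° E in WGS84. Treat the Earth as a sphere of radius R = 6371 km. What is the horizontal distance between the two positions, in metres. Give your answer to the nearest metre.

Δφ = 19.6811° − 19.6830° = -0.0019°; Δλ = 38.4008° − 38.3960° = +0.0048°.
1° along a meridian = πR/180 = 111195 m.
ΔN = Δφ × 111195 = -211.3 m; ΔE = Δλ × 111195 × cos(19.6830°) = +0.0048 × 111195 × 0.941571 = 502.5 m.
Distance = √(ΔE² + ΔN²) = √(502.5² + (-211.3)²) = 545.2 m.

545 m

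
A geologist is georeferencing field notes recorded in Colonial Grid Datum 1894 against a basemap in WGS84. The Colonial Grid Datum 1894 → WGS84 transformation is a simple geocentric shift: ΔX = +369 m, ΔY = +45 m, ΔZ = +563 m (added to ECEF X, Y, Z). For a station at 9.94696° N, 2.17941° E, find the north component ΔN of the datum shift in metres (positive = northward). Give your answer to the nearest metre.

ΔN = 491 m

The local north axis is (−sin φ cos λ, −sin φ sin λ, cos φ), giving ΔN = -63.694 − 0.296 + 554.537 = 490.55 m.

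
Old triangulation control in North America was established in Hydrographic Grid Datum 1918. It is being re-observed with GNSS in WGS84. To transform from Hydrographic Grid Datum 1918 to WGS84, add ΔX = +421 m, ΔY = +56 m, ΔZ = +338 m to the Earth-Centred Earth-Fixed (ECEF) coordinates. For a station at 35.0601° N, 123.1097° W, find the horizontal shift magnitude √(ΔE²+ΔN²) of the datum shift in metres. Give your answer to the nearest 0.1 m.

541.8 m

At φ = 35.0601°, λ = -123.1097°: sin φ = 0.574435, cos φ = 0.818550, sin λ = -0.837626, cos λ = -0.546244.
ΔE = −sin λ·ΔX + cos λ·ΔY = −(-0.837626)·(421) + (-0.546244)·(56) = 322.05 m.
ΔN = −sin φ cos λ·ΔX − sin φ sin λ·ΔY + cos φ·ΔZ = −(0.574435)(-0.546244)(421) − (0.574435)(-0.837626)(56) + (0.818550)(338) = 435.72 m.
Horizontal magnitude = √(ΔE² + ΔN²) = √(322.05² + 435.72²) = 541.82 m.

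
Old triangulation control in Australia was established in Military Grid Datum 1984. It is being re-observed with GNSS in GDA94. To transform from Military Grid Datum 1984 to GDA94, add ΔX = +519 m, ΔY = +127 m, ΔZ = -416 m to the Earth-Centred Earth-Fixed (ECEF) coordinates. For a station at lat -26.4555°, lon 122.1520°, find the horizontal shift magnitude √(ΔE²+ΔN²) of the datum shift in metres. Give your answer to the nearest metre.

676 m

At φ = -26.4555°, λ = 122.1520°: sin φ = -0.445503, cos φ = 0.895281, sin λ = 0.846639, cos λ = -0.532167.
ΔE = −sin λ·ΔX + cos λ·ΔY = −(0.846639)·(519) + (-0.532167)·(127) = -506.99 m.
ΔN = −sin φ cos λ·ΔX − sin φ sin λ·ΔY + cos φ·ΔZ = −(-0.445503)(-0.532167)(519) − (-0.445503)(0.846639)(127) + (0.895281)(-416) = -447.58 m.
Horizontal magnitude = √(ΔE² + ΔN²) = √((-506.99)² + (-447.58)²) = 676.29 m.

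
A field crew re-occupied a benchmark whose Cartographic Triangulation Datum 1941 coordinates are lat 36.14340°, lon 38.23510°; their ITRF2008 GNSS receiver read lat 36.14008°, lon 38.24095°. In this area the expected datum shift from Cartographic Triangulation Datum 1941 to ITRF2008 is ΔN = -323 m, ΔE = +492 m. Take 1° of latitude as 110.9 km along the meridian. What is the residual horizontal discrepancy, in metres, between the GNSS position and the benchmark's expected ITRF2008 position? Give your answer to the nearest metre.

55 m

Observed coordinate differences: Δφ = -0.00332°, Δλ = +0.00585°.
Converting to metres (1° lat = 110900 m, cos φ = 0.807543): observed ΔN = -368.2 m, observed ΔE = 523.9 m.
Subtracting the expected shift leaves a residual of -368.2 − (-323) = -45.2 m north and 523.9 − (492) = 31.9 m east.
Residual distance = √((-45.2)² + 31.9²) = 55.3 m.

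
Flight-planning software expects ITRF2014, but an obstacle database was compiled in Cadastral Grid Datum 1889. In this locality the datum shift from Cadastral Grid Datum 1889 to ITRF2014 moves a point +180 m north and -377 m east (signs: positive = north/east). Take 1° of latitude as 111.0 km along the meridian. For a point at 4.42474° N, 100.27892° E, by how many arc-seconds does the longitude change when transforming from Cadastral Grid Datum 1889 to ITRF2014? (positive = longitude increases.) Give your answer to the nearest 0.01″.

At latitude 4.42474°, cos φ = 0.997020.
1° of longitude at this latitude = 111.0 × cos φ = 110.67 km, so Δλ = -377.0 / 110669.2 = -0.0034065° = -12.264″.

Δλ = -12.26″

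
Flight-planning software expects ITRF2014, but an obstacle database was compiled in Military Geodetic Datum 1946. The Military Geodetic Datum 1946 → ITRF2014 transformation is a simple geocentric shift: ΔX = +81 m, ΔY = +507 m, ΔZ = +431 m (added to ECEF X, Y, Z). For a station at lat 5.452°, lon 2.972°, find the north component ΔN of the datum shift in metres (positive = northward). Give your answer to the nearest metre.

The local north axis is (−sin φ cos λ, −sin φ sin λ, cos φ), giving ΔN = -7.686 − 2.498 + 429.050 = 418.87 m.

ΔN = 419 m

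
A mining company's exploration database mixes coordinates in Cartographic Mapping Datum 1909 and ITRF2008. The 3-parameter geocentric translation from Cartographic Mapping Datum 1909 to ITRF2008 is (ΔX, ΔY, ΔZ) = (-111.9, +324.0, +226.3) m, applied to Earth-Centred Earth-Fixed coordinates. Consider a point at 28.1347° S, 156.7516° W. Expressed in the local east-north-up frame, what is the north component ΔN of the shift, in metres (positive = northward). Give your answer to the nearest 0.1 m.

At φ = -28.1347°, λ = -156.7516°: sin φ = -0.471546, cos φ = 0.881841, sin λ = -0.394718, cos λ = -0.918802.
ΔN = −sin φ cos λ·ΔX − sin φ sin λ·ΔY + cos φ·ΔZ = −(-0.471546)(-0.918802)(-111.9) − (-0.471546)(-0.394718)(324.0) + (0.881841)(226.3) = 187.74 m.

ΔN = 187.7 m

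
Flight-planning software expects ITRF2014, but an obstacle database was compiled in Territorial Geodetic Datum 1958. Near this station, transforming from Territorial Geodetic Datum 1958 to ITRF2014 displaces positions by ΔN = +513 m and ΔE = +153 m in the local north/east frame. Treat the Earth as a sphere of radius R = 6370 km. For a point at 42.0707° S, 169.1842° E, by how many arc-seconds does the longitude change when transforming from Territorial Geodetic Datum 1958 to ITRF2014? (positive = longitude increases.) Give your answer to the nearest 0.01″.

Δλ = 6.67″

At latitude -42.0707°, cos φ = 0.742319.
One radian of longitude at latitude φ spans R cos φ, so Δλ = ΔE / (R cos φ) = 153.0 / (6370000 × 0.742319) = 3.2357e-05 rad = 6.674″.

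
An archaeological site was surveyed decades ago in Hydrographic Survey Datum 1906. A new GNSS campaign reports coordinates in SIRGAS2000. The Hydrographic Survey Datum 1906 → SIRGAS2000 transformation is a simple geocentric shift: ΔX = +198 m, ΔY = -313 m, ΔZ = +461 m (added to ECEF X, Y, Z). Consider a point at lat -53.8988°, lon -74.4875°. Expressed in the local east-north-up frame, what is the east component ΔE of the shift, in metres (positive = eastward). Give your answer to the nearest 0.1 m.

ΔE = 107.1 m

The local east axis at (φ, λ) is (−sin λ, cos λ, 0), so ΔE = −sin(-74.4875°)·198 + cos(-74.4875°)·(-313) = 107.08 m.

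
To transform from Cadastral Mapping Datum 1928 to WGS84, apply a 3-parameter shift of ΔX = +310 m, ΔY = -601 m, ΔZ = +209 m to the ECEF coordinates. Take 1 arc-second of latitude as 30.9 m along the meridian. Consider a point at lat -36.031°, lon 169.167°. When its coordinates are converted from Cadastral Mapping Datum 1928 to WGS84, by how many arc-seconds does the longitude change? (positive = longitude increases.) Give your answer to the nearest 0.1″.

sin φ = -0.588223, cos φ = 0.808699, sin λ = 0.187947, cos λ = -0.982179.
East component: ΔE = −sin λ·ΔX + cos λ·ΔY = −(0.187947)(310) + (-0.982179)(-601) = 532.03 m.
1° of latitude spans 3600 × 30.90 = 111240 m; at latitude φ, 1° of longitude spans that × cos φ = 89959.7 m, so Δλ = 532.03 / 89959.7 × 3600 = 21.291″.

Δλ = 21.3″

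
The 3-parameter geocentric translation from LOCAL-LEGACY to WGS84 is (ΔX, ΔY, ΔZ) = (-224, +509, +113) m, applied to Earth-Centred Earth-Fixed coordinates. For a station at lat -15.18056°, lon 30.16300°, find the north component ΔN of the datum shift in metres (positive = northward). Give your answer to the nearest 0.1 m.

At φ = -15.18056°, λ = 30.16300°: sin φ = -0.261862, cos φ = 0.965105, sin λ = 0.502462, cos λ = 0.864599.
ΔN = −sin φ cos λ·ΔX − sin φ sin λ·ΔY + cos φ·ΔZ = −(-0.261862)(0.864599)(-224) − (-0.261862)(0.502462)(509) + (0.965105)(113) = 125.31 m.

ΔN = 125.3 m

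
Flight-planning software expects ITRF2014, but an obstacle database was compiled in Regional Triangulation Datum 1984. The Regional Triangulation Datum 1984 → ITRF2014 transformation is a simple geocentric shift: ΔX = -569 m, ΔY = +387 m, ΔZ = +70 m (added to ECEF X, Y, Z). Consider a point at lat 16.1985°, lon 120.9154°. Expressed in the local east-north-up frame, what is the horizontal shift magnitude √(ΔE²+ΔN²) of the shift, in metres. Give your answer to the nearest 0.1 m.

308.5 m

The local east axis at (φ, λ) is (−sin λ, cos λ, 0), so ΔE = −sin(120.9154°)·(-569) + cos(120.9154°)·387 = 289.33 m.
The local north axis is (−sin φ cos λ, −sin φ sin λ, cos φ), giving ΔN = -81.552 − 92.622 + 67.221 = -106.95 m.
Horizontal magnitude = √(ΔE² + ΔN²) = √(289.33² + (-106.95)²) = 308.47 m.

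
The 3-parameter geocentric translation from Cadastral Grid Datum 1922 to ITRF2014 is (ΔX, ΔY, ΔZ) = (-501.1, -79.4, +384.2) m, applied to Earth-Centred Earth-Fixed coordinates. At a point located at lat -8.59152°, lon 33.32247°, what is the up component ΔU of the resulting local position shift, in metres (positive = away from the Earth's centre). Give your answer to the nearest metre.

The local up (radial) axis is (cos φ cos λ, cos φ sin λ, sin φ), giving ΔU = -414.017 − 43.129 − 57.395 = -514.54 m.

ΔU = -515 m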